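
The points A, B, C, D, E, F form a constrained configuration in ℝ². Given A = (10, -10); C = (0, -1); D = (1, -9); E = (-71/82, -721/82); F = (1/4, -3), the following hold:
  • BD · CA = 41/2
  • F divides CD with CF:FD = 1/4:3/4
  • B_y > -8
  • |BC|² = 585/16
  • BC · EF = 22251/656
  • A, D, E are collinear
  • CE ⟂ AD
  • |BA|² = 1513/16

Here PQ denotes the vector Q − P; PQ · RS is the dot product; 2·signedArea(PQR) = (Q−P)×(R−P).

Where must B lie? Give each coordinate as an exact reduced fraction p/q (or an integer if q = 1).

B = (3/4, -7)

1. B_x = 3/4  [BD · CA = 41/2 ∩ BC · EF = 22251/656]
2. B_y = -7  [BD · CA = 41/2 ∩ BC · EF = 22251/656]
   → B = (3/4, -7)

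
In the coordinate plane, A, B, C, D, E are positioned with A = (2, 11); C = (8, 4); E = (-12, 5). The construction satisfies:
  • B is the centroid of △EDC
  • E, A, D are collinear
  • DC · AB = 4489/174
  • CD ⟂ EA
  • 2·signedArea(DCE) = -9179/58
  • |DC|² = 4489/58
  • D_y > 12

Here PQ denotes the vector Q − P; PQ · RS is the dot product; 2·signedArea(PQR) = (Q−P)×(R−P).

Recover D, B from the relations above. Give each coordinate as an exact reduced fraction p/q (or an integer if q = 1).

1. D_x = 263/58  [E, A, D are collinear ∩ CD ⟂ EA]
2. D_y = 701/58  [E, A, D are collinear ∩ CD ⟂ EA]
   → D = (263/58, 701/58)
3. B_x = 31/174  [B is the centroid of △EDC]
4. B_y = 1223/174  [B is the centroid of △EDC]
   → B = (31/174, 1223/174)

B = (31/174, 1223/174)
D = (263/58, 701/58)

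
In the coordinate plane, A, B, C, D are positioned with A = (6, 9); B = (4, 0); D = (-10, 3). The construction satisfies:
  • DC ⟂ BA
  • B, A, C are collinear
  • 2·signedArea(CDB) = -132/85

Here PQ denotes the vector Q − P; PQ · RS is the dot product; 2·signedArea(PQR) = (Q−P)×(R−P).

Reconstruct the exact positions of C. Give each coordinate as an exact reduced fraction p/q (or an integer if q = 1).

1. C_x = 338/85  [B, A, C are collinear ∩ DC ⟂ BA]
2. C_y = -9/85  [B, A, C are collinear ∩ DC ⟂ BA]
   → C = (338/85, -9/85)

C = (338/85, -9/85)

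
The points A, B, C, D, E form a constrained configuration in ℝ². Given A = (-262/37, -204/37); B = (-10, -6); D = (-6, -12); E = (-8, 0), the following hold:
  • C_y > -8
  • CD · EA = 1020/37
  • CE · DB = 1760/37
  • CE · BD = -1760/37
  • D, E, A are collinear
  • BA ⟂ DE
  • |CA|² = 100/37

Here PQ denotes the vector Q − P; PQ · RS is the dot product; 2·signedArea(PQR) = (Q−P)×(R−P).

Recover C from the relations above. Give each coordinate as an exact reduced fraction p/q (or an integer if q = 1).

1. C_x = -252/37  [CE · BD = -1760/37 ∩ CD · EA = 1020/37]
2. C_y = -264/37  [CE · BD = -1760/37 ∩ CD · EA = 1020/37]
   → C = (-252/37, -264/37)

C = (-252/37, -264/37)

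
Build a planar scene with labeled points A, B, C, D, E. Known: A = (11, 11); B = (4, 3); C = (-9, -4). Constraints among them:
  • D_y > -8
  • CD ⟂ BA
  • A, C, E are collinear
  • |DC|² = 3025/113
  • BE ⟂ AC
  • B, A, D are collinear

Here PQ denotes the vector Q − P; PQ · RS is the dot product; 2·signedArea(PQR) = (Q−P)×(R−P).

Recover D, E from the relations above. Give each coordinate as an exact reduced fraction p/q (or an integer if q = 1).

D = (-577/113, -837/113)
E = (67/25, 119/25)

1. D_x = -577/113  [B, A, D are collinear ∩ CD ⟂ BA]
2. D_y = -837/113  [B, A, D are collinear ∩ CD ⟂ BA]
   → D = (-577/113, -837/113)
3. E_x = 67/25  [A, C, E are collinear ∩ BE ⟂ AC]
4. E_y = 119/25  [A, C, E are collinear ∩ BE ⟂ AC]
   → E = (67/25, 119/25)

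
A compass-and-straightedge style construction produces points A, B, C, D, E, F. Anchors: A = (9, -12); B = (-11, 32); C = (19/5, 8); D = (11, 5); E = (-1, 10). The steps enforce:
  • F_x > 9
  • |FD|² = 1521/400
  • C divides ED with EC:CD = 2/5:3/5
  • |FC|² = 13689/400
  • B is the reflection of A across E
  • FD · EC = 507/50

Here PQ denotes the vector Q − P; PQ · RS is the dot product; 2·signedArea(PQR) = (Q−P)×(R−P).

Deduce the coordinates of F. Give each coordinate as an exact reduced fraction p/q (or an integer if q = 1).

F = (46/5, 23/4)

1. F_x = 46/5  [line -24/5·x + 2·y + 1633/50 = 0 ∩ |FD|² = 1521/400]
2. F_y = 23/4  [line -24/5·x + 2·y + 1633/50 = 0 ∩ |FD|² = 1521/400]
   → F = (46/5, 23/4)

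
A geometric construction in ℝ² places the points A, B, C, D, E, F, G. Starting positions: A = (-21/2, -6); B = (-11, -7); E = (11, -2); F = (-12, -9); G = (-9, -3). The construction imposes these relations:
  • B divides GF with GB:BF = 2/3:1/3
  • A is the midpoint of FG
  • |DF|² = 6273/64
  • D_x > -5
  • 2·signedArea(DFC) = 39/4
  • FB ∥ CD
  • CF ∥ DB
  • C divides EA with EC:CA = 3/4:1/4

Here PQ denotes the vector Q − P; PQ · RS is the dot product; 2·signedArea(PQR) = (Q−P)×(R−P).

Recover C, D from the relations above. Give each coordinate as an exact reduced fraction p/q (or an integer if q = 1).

C = (-41/8, -5)
D = (-33/8, -3)

1. C_x = -41/8  [C divides EA with EC:CA = 3/4:1/4]
2. C_y = -5  [C divides EA with EC:CA = 3/4:1/4]
   → C = (-41/8, -5)
3. D_x = -33/8  [CF ∥ DB ∩ FB ∥ CD]
4. D_y = -3  [CF ∥ DB ∩ FB ∥ CD]
   → D = (-33/8, -3)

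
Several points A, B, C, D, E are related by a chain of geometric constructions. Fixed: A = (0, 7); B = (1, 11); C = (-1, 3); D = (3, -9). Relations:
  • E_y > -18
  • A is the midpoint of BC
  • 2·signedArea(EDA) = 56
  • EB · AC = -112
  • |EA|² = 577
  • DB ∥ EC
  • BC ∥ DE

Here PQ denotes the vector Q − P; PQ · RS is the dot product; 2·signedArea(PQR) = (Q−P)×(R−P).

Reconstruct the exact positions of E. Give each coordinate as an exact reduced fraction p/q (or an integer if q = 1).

E = (1, -17)

1. E_x = 1  [DB ∥ EC ∩ BC ∥ DE]
2. E_y = -17  [DB ∥ EC ∩ BC ∥ DE]
   → E = (1, -17)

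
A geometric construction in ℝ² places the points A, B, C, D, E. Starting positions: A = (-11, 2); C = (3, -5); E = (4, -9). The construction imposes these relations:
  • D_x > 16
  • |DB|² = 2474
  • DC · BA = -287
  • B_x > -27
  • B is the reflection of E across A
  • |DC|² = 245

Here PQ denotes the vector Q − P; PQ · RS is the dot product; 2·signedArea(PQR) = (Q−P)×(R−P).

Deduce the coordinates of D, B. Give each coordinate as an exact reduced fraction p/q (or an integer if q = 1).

1. B_x = -26  [B is the reflection of E across A]
2. B_y = 13  [B is the reflection of E across A]
   → B = (-26, 13)
3. D_x = 17  [line -15·x + 11·y + 387 = 0 ∩ |DB|² = 2474]
4. D_y = -12  [line -15·x + 11·y + 387 = 0 ∩ |DB|² = 2474]
   → D = (17, -12)

B = (-26, 13)
D = (17, -12)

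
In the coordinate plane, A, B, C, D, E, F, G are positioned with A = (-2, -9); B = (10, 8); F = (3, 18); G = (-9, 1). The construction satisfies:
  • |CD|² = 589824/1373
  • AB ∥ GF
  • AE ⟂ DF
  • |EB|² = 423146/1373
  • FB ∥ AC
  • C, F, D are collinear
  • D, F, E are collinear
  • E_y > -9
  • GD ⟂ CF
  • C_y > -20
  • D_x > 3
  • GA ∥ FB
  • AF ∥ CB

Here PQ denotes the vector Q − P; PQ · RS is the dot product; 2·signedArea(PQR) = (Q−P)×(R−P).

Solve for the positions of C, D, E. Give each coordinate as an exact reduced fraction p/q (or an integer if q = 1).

C = (5, -19)
D = (5329/1373, 2329/1373)
E = (6097/1373, -11879/1373)

1. C_x = 5  [AF ∥ CB ∩ FB ∥ AC]
2. C_y = -19  [AF ∥ CB ∩ FB ∥ AC]
   → C = (5, -19)
3. D_x = 5329/1373  [C, F, D are collinear ∩ GD ⟂ CF]
4. D_y = 2329/1373  [C, F, D are collinear ∩ GD ⟂ CF]
   → D = (5329/1373, 2329/1373)
5. E_x = 6097/1373  [D, F, E are collinear ∩ AE ⟂ DF]
6. E_y = -11879/1373  [D, F, E are collinear ∩ AE ⟂ DF]
   → E = (6097/1373, -11879/1373)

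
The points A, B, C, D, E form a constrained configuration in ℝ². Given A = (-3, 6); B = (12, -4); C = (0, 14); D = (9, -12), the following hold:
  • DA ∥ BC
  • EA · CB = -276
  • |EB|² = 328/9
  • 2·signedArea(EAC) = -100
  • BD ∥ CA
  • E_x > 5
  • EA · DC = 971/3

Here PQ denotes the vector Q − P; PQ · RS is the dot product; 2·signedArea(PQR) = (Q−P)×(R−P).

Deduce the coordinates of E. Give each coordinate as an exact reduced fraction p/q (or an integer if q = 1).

1. E_x = 6  [EA · CB = -276 ∩ 2·signedArea(EAC) = -100]
2. E_y = -10/3  [EA · CB = -276 ∩ 2·signedArea(EAC) = -100]
   → E = (6, -10/3)

E = (6, -10/3)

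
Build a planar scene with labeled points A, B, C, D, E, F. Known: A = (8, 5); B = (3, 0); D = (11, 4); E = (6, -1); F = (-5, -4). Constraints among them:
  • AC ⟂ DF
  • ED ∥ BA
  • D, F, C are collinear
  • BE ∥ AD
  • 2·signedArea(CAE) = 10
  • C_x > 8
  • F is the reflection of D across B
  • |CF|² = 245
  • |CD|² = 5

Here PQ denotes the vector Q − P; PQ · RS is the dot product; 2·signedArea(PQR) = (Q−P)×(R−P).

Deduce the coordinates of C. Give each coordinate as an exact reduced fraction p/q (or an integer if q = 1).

1. C_x = 9  [D, F, C are collinear ∩ AC ⟂ DF]
2. C_y = 3  [D, F, C are collinear ∩ AC ⟂ DF]
   → C = (9, 3)

C = (9, 3)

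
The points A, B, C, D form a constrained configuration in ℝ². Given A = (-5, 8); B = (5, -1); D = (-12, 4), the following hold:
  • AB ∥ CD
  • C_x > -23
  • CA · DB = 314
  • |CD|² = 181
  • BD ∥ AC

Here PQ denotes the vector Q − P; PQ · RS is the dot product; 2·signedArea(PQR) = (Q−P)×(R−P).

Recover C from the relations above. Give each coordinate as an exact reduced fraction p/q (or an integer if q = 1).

1. C_x = -22  [AB ∥ CD ∩ BD ∥ AC]
2. C_y = 13  [AB ∥ CD ∩ BD ∥ AC]
   → C = (-22, 13)

C = (-22, 13)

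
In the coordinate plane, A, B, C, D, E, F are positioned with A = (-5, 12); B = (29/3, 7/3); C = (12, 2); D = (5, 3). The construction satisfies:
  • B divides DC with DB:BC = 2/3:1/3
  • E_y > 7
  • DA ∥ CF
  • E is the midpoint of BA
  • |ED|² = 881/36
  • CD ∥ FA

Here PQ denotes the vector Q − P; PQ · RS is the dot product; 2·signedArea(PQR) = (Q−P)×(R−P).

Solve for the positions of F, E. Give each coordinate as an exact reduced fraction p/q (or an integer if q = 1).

E = (7/3, 43/6)
F = (2, 11)

1. F_x = 2  [CD ∥ FA ∩ DA ∥ CF]
2. F_y = 11  [CD ∥ FA ∩ DA ∥ CF]
   → F = (2, 11)
3. E_x = 7/3  [E is the midpoint of BA]
4. E_y = 43/6  [E is the midpoint of BA]
   → E = (7/3, 43/6)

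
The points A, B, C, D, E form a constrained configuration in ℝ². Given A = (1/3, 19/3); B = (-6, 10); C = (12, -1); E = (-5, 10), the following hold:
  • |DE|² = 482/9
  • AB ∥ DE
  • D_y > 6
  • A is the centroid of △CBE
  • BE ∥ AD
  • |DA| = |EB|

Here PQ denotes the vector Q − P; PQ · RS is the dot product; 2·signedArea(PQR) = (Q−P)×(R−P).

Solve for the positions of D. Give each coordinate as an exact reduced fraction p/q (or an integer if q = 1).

D = (4/3, 19/3)

1. D_x = 4/3  [AB ∥ DE ∩ BE ∥ AD]
2. D_y = 19/3  [AB ∥ DE ∩ BE ∥ AD]
   → D = (4/3, 19/3)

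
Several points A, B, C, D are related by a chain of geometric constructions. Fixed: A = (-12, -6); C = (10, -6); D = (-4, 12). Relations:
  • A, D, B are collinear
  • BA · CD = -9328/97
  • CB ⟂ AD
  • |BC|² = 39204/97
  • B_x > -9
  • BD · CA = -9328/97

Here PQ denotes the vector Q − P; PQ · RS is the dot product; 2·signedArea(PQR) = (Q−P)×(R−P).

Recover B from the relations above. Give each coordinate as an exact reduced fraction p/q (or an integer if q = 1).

1. B_x = -812/97  [A, D, B are collinear ∩ CB ⟂ AD]
2. B_y = 210/97  [A, D, B are collinear ∩ CB ⟂ AD]
   → B = (-812/97, 210/97)

B = (-812/97, 210/97)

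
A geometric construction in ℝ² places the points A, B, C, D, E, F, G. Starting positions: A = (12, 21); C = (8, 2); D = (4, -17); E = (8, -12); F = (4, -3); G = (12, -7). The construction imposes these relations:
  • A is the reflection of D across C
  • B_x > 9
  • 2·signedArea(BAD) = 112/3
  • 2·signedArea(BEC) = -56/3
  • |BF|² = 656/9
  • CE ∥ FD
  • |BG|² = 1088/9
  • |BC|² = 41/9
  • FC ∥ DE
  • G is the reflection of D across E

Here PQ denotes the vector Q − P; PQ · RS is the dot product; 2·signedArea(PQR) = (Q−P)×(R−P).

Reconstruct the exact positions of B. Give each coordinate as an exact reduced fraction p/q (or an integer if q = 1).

1. B_x = 28/3  [2·signedArea(BEC) = -56/3 ∩ 2·signedArea(BAD) = 112/3]
2. B_y = 11/3  [2·signedArea(BEC) = -56/3 ∩ 2·signedArea(BAD) = 112/3]
   → B = (28/3, 11/3)

B = (28/3, 11/3)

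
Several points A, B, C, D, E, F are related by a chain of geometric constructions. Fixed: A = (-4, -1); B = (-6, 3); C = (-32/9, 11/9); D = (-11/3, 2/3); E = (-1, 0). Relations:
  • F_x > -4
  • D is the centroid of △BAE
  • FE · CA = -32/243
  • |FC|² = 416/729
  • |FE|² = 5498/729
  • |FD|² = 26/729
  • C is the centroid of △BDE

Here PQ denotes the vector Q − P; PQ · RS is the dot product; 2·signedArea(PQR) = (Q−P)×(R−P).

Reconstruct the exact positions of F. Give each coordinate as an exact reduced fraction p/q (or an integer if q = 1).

1. F_x = -100/27  [line 4/9·x + 20/9·y + 140/243 = 0 ∩ |FC|² = 416/729]
2. F_y = 13/27  [line 4/9·x + 20/9·y + 140/243 = 0 ∩ |FC|² = 416/729]
   → F = (-100/27, 13/27)

F = (-100/27, 13/27)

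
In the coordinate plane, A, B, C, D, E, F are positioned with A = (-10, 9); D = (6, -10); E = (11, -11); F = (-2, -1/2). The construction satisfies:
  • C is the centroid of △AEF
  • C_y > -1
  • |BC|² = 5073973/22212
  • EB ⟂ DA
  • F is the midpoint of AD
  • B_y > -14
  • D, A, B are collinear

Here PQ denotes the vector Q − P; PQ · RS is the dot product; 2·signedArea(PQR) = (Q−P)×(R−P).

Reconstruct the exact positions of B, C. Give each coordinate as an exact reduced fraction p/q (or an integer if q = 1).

B = (5286/617, -8051/617)
C = (-1/3, -5/6)

1. B_x = 5286/617  [D, A, B are collinear ∩ EB ⟂ DA]
2. B_y = -8051/617  [D, A, B are collinear ∩ EB ⟂ DA]
   → B = (5286/617, -8051/617)
3. C_x = -1/3  [C is the centroid of △AEF]
4. C_y = -5/6  [C is the centroid of △AEF]
   → C = (-1/3, -5/6)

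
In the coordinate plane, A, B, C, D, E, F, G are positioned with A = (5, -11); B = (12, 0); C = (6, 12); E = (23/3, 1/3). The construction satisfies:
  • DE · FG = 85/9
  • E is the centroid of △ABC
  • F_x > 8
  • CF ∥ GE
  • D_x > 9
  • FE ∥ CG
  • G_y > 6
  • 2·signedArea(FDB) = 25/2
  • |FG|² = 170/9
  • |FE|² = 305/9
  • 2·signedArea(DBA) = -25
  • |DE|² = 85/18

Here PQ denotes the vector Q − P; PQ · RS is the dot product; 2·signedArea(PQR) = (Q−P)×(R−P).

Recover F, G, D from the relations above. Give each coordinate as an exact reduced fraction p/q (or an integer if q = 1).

D = (59/6, 1/6)
F = (9, 6)
G = (14/3, 19/3)

1. D_x = 59/6  [line 11·x + -7·y + -107 = 0 ∩ |DE|² = 85/18]
2. D_y = 1/6  [line 11·x + -7·y + -107 = 0 ∩ |DE|² = 85/18]
   → D = (59/6, 1/6)
3. F_x = 9  [line 1/6·x + 13/6·y + -29/2 = 0 ∩ |FE|² = 305/9]
4. F_y = 6  [line 1/6·x + 13/6·y + -29/2 = 0 ∩ |FE|² = 305/9]
   → F = (9, 6)
5. G_x = 14/3  [CF ∥ GE ∩ FE ∥ CG]
6. G_y = 19/3  [CF ∥ GE ∩ FE ∥ CG]
   → G = (14/3, 19/3)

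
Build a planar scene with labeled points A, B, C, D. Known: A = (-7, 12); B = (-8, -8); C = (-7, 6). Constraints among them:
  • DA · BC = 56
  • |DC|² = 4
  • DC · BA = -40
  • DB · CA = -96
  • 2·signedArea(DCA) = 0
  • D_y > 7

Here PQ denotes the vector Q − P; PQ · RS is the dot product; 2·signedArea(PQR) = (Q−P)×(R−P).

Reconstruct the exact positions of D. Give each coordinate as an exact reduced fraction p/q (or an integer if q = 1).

D = (-7, 8)

1. D_x = -7  [2·signedArea(DCA) = 0 ∩ DC · BA = -40]
2. D_y = 8  [2·signedArea(DCA) = 0 ∩ DC · BA = -40]
   → D = (-7, 8)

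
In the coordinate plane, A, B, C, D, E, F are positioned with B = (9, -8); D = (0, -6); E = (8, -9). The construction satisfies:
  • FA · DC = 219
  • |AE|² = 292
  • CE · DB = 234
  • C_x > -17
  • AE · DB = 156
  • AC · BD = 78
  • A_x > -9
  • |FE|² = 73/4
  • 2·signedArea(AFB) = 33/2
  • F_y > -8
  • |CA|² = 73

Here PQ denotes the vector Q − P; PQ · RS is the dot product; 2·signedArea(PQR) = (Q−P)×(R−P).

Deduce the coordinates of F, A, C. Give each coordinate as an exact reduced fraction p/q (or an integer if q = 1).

1. A_x = -8  [line -9·x + 2·y + -66 = 0 ∩ |AE|² = 292]
2. A_y = -3  [line -9·x + 2·y + -66 = 0 ∩ |AE|² = 292]
   → A = (-8, -3)
3. F_x = 4  [line -5·x + -17·y + -215/2 = 0 ∩ |FE|² = 73/4]
4. F_y = -15/2  [line -5·x + -17·y + -215/2 = 0 ∩ |FE|² = 73/4]
   → F = (4, -15/2)
5. C_x = -16  [FA · DC = 219 ∩ AC · BD = 78]
6. C_y = 0  [FA · DC = 219 ∩ AC · BD = 78]
   → C = (-16, 0)

A = (-8, -3)
C = (-16, 0)
F = (4, -15/2)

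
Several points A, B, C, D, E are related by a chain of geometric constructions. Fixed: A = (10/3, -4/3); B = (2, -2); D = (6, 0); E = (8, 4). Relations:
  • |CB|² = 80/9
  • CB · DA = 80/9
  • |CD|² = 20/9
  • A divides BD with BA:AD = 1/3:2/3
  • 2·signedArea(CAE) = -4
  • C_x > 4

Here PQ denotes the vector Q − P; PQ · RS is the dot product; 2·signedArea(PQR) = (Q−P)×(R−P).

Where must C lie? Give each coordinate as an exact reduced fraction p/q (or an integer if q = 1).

C = (14/3, -2/3)

1. C_x = 14/3  [2·signedArea(CAE) = -4 ∩ CB · DA = 80/9]
2. C_y = -2/3  [2·signedArea(CAE) = -4 ∩ CB · DA = 80/9]
   → C = (14/3, -2/3)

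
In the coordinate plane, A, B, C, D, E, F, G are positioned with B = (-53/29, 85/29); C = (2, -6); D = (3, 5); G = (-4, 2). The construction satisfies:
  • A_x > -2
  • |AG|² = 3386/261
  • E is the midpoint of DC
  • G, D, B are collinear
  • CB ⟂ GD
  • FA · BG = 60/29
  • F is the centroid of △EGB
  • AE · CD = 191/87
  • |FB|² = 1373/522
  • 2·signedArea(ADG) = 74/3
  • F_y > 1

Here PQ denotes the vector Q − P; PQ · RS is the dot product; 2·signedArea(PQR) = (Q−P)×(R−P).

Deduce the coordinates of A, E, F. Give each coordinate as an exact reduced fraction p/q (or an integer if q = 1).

A = (-37/29, -31/87)
E = (5/2, -1/2)
F = (-193/174, 257/174)

1. A_x = -37/29  [line 3·x + -7·y + 4/3 = 0 ∩ |AG|² = 3386/261]
2. A_y = -31/87  [line 3·x + -7·y + 4/3 = 0 ∩ |AG|² = 3386/261]
   → A = (-37/29, -31/87)
3. E_x = 5/2  [E is the midpoint of DC]
4. E_y = -1/2  [E is the midpoint of DC]
   → E = (5/2, -1/2)
5. F_x = -193/174  [F is the centroid of △EGB]
6. F_y = 257/174  [F is the centroid of △EGB]
   → F = (-193/174, 257/174)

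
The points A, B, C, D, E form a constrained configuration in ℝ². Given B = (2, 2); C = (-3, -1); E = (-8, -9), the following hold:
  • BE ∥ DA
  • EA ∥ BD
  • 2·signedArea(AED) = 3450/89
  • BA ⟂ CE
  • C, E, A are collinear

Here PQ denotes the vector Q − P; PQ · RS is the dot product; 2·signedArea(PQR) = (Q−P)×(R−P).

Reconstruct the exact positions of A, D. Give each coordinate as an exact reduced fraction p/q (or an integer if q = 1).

1. A_x = -22/89  [C, E, A are collinear ∩ BA ⟂ CE]
2. A_y = 303/89  [C, E, A are collinear ∩ BA ⟂ CE]
   → A = (-22/89, 303/89)
3. D_x = 868/89  [BE ∥ DA ∩ EA ∥ BD]
4. D_y = 1282/89  [BE ∥ DA ∩ EA ∥ BD]
   → D = (868/89, 1282/89)

A = (-22/89, 303/89)
D = (868/89, 1282/89)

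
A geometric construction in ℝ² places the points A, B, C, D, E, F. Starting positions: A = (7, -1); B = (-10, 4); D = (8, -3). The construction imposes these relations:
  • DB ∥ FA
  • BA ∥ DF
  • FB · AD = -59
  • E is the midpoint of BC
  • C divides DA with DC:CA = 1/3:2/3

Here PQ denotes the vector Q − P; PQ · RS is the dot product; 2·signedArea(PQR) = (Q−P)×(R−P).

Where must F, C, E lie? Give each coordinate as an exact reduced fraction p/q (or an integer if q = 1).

1. F_x = 25  [DB ∥ FA ∩ BA ∥ DF]
2. F_y = -8  [DB ∥ FA ∩ BA ∥ DF]
   → F = (25, -8)
3. C_x = 23/3  [C divides DA with DC:CA = 1/3:2/3]
4. C_y = -7/3  [C divides DA with DC:CA = 1/3:2/3]
   → C = (23/3, -7/3)
5. E_x = -7/6  [E is the midpoint of BC]
6. E_y = 5/6  [E is the midpoint of BC]
   → E = (-7/6, 5/6)

C = (23/3, -7/3)
E = (-7/6, 5/6)
F = (25, -8)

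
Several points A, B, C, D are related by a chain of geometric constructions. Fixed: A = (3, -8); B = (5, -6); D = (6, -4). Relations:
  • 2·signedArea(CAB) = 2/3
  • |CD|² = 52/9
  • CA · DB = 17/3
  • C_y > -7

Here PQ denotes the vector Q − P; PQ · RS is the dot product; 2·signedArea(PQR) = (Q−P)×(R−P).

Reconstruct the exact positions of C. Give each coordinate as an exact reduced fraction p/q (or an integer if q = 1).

C = (14/3, -6)

1. C_x = 14/3  [CA · DB = 17/3 ∩ 2·signedArea(CAB) = 2/3]
2. C_y = -6  [CA · DB = 17/3 ∩ 2·signedArea(CAB) = 2/3]
   → C = (14/3, -6)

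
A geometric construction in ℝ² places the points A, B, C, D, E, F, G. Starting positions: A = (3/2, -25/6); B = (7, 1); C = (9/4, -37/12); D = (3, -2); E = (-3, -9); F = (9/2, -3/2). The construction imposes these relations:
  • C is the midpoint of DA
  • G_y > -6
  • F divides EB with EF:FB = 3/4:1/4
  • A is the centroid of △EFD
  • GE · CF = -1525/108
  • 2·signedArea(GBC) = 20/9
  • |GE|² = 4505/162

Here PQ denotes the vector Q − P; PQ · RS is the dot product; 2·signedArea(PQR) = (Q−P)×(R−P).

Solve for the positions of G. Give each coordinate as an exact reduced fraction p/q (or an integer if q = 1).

1. G_x = 1/2  [GE · CF = -1525/108 ∩ 2·signedArea(GBC) = 20/9]
2. G_y = -91/18  [GE · CF = -1525/108 ∩ 2·signedArea(GBC) = 20/9]
   → G = (1/2, -91/18)

G = (1/2, -91/18)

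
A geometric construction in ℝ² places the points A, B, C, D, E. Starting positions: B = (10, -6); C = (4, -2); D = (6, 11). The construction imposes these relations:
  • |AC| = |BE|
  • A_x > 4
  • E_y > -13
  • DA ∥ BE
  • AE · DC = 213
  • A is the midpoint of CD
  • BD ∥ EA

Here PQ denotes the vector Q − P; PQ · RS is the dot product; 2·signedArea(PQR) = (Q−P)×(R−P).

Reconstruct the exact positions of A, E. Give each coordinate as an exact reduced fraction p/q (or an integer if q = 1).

1. A_x = 5  [A is the midpoint of CD]
2. A_y = 9/2  [A is the midpoint of CD]
   → A = (5, 9/2)
3. E_x = 9  [BD ∥ EA ∩ DA ∥ BE]
4. E_y = -25/2  [BD ∥ EA ∩ DA ∥ BE]
   → E = (9, -25/2)

A = (5, 9/2)
E = (9, -25/2)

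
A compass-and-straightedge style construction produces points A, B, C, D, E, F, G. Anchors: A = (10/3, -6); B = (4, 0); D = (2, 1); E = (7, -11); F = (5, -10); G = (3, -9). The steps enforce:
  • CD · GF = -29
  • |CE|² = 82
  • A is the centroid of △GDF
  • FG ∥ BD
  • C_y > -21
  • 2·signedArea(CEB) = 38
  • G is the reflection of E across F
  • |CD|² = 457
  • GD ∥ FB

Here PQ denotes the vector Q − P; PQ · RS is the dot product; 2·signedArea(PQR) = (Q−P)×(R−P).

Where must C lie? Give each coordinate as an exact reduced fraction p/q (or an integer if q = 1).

1. C_x = 6  [CD · GF = -29 ∩ 2·signedArea(CEB) = 38]
2. C_y = -20  [CD · GF = -29 ∩ 2·signedArea(CEB) = 38]
   → C = (6, -20)

C = (6, -20)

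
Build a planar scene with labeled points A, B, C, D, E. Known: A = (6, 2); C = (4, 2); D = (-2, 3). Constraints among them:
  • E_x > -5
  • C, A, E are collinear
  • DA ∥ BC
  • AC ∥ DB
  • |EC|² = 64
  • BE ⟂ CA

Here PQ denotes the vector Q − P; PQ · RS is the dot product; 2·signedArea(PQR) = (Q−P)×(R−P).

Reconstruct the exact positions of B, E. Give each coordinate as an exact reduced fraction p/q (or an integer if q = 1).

1. B_x = -4  [DA ∥ BC ∩ AC ∥ DB]
2. B_y = 3  [DA ∥ BC ∩ AC ∥ DB]
   → B = (-4, 3)
3. E_x = -4  [C, A, E are collinear ∩ BE ⟂ CA]
4. E_y = 2  [C, A, E are collinear ∩ BE ⟂ CA]
   → E = (-4, 2)

B = (-4, 3)
E = (-4, 2)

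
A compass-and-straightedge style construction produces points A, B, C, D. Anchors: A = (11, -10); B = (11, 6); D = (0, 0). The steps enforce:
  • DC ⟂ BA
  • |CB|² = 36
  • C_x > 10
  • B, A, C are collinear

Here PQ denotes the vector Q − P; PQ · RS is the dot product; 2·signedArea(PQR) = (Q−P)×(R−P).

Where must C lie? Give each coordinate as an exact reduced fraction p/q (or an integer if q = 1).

1. C_x = 11  [B, A, C are collinear ∩ DC ⟂ BA]
2. C_y = 0  [B, A, C are collinear ∩ DC ⟂ BA]
   → C = (11, 0)

C = (11, 0)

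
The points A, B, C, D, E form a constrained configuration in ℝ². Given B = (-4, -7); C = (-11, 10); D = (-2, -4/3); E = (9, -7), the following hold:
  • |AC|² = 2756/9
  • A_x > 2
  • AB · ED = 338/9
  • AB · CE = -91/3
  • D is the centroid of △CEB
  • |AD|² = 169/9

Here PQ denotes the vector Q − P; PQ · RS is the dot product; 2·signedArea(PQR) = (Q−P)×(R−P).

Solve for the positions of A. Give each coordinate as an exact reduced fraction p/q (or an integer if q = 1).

1. A_x = 7/3  [AB · ED = 338/9 ∩ AB · CE = -91/3]
2. A_y = -4/3  [AB · ED = 338/9 ∩ AB · CE = -91/3]
   → A = (7/3, -4/3)

A = (7/3, -4/3)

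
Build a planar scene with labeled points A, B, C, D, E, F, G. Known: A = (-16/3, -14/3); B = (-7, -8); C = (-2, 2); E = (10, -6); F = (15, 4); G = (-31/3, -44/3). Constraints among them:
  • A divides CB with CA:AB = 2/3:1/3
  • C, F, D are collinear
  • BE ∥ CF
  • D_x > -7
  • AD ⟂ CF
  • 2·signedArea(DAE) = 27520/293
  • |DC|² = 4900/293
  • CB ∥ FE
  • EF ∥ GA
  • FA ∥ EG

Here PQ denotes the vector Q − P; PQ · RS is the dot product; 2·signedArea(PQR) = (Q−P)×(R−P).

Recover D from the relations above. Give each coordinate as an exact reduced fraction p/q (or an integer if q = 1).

1. D_x = -1776/293  [C, F, D are collinear ∩ AD ⟂ CF]
2. D_y = 446/293  [C, F, D are collinear ∩ AD ⟂ CF]
   → D = (-1776/293, 446/293)

D = (-1776/293, 446/293)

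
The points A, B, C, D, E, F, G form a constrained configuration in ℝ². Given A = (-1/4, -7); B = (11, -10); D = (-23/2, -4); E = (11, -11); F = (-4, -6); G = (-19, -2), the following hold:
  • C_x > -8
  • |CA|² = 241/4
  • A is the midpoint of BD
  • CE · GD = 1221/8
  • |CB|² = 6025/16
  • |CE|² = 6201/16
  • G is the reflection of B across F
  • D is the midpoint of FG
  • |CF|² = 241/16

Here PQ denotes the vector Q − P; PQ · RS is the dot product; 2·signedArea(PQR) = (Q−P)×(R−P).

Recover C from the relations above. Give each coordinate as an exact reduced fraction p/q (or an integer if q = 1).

1. C_x = -31/4  [line -15/2·x + 2·y + -385/8 = 0 ∩ |CE|² = 6201/16]
2. C_y = -5  [line -15/2·x + 2·y + -385/8 = 0 ∩ |CE|² = 6201/16]
   → C = (-31/4, -5)

C = (-31/4, -5)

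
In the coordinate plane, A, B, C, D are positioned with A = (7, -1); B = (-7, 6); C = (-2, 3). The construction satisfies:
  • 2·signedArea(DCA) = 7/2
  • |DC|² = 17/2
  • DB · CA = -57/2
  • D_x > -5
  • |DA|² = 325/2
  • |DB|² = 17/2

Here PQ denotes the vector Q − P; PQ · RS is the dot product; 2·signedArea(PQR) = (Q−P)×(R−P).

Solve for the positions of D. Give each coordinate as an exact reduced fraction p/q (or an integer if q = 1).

1. D_x = -9/2  [2·signedArea(DCA) = 7/2 ∩ DB · CA = -57/2]
2. D_y = 9/2  [2·signedArea(DCA) = 7/2 ∩ DB · CA = -57/2]
   → D = (-9/2, 9/2)

D = (-9/2, 9/2)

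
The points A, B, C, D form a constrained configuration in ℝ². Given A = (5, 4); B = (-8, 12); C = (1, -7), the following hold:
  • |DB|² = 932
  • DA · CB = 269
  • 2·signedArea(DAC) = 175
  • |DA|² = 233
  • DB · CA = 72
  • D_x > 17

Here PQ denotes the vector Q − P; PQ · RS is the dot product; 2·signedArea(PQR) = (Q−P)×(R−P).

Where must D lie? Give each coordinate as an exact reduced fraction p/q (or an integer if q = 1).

D = (18, -4)

1. D_x = 18  [2·signedArea(DAC) = 175 ∩ DA · CB = 269]
2. D_y = -4  [2·signedArea(DAC) = 175 ∩ DA · CB = 269]
   → D = (18, -4)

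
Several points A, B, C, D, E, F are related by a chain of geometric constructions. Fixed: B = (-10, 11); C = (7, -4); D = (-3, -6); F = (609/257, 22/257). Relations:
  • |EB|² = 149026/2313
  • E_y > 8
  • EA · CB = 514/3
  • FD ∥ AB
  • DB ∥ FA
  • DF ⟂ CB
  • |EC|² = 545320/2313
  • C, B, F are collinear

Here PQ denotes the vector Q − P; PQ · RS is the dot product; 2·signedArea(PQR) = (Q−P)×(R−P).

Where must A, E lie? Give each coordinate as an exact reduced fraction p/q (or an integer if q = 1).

A = (-1190/257, 4391/257)
E = (-1961/771, 6190/771)

1. A_x = -1190/257  [FD ∥ AB ∩ DB ∥ FA]
2. A_y = 4391/257  [FD ∥ AB ∩ DB ∥ FA]
   → A = (-1190/257, 4391/257)
3. E_x = -1961/771  [line 17·x + -15·y + 491/3 = 0 ∩ |EC|² = 545320/2313]
4. E_y = 6190/771  [line 17·x + -15·y + 491/3 = 0 ∩ |EC|² = 545320/2313]
   → E = (-1961/771, 6190/771)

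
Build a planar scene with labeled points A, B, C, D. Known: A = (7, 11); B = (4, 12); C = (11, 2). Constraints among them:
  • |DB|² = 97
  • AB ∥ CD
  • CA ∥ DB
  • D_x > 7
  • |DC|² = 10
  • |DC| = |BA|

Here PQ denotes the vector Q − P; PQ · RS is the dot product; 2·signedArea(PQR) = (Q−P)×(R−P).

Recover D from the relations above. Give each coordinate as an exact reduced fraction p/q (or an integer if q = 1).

D = (8, 3)

1. D_x = 8  [CA ∥ DB ∩ AB ∥ CD]
2. D_y = 3  [CA ∥ DB ∩ AB ∥ CD]
   → D = (8, 3)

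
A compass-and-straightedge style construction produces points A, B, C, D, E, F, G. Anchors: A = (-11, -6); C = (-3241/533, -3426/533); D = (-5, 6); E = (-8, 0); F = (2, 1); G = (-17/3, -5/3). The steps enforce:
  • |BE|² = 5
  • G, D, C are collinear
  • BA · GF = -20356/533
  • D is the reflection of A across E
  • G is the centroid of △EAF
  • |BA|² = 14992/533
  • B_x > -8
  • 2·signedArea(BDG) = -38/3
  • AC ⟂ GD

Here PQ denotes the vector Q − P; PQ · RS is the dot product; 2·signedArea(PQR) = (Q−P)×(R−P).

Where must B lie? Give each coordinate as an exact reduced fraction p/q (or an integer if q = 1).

1. B_x = -3923/533  [2·signedArea(BDG) = -38/3 ∩ BA · GF = -20356/533]
2. B_y = -1142/533  [2·signedArea(BDG) = -38/3 ∩ BA · GF = -20356/533]
   → B = (-3923/533, -1142/533)

B = (-3923/533, -1142/533)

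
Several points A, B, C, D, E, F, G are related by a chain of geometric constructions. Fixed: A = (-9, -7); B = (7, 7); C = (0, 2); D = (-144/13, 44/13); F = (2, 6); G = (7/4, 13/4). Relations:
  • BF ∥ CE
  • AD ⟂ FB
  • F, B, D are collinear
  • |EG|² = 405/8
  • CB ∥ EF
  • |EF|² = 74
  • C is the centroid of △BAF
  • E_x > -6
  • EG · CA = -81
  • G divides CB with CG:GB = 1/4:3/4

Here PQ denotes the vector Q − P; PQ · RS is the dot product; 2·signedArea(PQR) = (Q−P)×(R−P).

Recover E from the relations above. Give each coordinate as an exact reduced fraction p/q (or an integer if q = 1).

1. E_x = -5  [CB ∥ EF ∩ BF ∥ CE]
2. E_y = 1  [CB ∥ EF ∩ BF ∥ CE]
   → E = (-5, 1)

E = (-5, 1)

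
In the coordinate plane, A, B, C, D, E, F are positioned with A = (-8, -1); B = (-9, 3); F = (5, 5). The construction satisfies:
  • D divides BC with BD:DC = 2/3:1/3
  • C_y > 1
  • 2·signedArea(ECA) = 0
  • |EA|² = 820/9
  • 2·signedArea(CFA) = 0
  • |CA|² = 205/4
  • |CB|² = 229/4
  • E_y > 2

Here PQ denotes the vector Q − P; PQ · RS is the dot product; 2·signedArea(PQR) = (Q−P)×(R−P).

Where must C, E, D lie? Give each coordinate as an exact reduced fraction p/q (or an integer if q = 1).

1. C_x = -3/2  [line 6·x + -13·y + 35 = 0 ∩ |CB|² = 229/4]
2. C_y = 2  [line 6·x + -13·y + 35 = 0 ∩ |CB|² = 229/4]
   → C = (-3/2, 2)
3. E_x = 2/3  [line 3·x + -13/2·y + 35/2 = 0 ∩ |EA|² = 820/9]
4. E_y = 3  [line 3·x + -13/2·y + 35/2 = 0 ∩ |EA|² = 820/9]
   → E = (2/3, 3)
5. D_x = -4  [D divides BC with BD:DC = 2/3:1/3]
6. D_y = 7/3  [D divides BC with BD:DC = 2/3:1/3]
   → D = (-4, 7/3)

C = (-3/2, 2)
D = (-4, 7/3)
E = (2/3, 3)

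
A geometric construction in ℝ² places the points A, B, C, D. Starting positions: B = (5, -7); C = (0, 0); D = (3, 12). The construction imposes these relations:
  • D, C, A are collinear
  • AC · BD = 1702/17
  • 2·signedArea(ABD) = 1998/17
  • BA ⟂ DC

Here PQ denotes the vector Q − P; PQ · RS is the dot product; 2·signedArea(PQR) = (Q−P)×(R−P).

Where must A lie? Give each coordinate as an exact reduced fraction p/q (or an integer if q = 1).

1. A_x = -23/17  [D, C, A are collinear ∩ BA ⟂ DC]
2. A_y = -92/17  [D, C, A are collinear ∩ BA ⟂ DC]
   → A = (-23/17, -92/17)

A = (-23/17, -92/17)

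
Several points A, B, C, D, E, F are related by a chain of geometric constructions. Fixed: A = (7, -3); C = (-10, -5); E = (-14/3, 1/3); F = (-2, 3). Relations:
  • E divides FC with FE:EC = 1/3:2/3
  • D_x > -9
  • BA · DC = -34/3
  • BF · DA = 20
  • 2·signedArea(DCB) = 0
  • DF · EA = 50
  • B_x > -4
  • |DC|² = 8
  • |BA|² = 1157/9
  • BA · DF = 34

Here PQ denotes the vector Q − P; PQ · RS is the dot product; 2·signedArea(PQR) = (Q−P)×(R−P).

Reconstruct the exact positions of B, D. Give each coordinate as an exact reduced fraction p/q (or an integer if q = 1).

B = (-10/3, 5/3)
D = (-8, -3)

1. D_x = -8  [line -35/3·x + 10/3·y + -250/3 = 0 ∩ |DC|² = 8]
2. D_y = -3  [line -35/3·x + 10/3·y + -250/3 = 0 ∩ |DC|² = 8]
   → D = (-8, -3)
3. B_x = -10/3  [BA · DC = -34/3 ∩ 2·signedArea(DCB) = 0]
4. B_y = 5/3  [BA · DC = -34/3 ∩ 2·signedArea(DCB) = 0]
   → B = (-10/3, 5/3)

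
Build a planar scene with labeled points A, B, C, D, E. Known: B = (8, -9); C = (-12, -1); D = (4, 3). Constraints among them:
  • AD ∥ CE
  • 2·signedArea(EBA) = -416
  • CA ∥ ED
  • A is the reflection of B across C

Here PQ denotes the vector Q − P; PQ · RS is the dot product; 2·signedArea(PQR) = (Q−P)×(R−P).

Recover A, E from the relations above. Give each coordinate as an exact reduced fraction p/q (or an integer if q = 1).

1. A_x = -32  [A is the reflection of B across C]
2. A_y = 7  [A is the reflection of B across C]
   → A = (-32, 7)
3. E_x = 24  [CA ∥ ED ∩ AD ∥ CE]
4. E_y = -5  [CA ∥ ED ∩ AD ∥ CE]
   → E = (24, -5)

A = (-32, 7)
E = (24, -5)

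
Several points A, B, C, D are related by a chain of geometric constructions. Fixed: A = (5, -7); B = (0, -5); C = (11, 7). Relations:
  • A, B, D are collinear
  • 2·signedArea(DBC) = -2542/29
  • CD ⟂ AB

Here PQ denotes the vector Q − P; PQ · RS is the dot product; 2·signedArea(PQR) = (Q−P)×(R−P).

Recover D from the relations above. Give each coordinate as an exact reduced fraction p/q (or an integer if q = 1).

1. D_x = 155/29  [A, B, D are collinear ∩ CD ⟂ AB]
2. D_y = -207/29  [A, B, D are collinear ∩ CD ⟂ AB]
   → D = (155/29, -207/29)

D = (155/29, -207/29)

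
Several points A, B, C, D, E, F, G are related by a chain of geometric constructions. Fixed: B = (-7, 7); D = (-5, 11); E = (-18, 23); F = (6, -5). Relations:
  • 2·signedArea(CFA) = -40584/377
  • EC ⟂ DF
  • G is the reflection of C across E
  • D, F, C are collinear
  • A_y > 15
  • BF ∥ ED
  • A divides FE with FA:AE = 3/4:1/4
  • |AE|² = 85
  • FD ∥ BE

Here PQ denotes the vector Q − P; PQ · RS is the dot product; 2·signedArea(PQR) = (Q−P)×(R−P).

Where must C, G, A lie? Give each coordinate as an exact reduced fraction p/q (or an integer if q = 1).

A = (-12, 16)
C = (-5570/377, 9507/377)
G = (-8002/377, 7835/377)

1. C_x = -5570/377  [D, F, C are collinear ∩ EC ⟂ DF]
2. C_y = 9507/377  [D, F, C are collinear ∩ EC ⟂ DF]
   → C = (-5570/377, 9507/377)
3. G_x = -8002/377  [G is the reflection of C across E]
4. G_y = 7835/377  [G is the reflection of C across E]
   → G = (-8002/377, 7835/377)
5. A_x = -12  [A divides FE with FA:AE = 3/4:1/4]
6. A_y = 16  [A divides FE with FA:AE = 3/4:1/4]
   → A = (-12, 16)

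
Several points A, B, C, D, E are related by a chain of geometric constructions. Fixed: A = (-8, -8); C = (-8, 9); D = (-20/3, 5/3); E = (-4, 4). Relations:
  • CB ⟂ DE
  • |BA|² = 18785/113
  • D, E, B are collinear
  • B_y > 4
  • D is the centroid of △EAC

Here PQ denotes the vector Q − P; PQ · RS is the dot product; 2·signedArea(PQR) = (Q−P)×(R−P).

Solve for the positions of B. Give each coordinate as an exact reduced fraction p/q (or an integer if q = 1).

1. B_x = -428/113  [D, E, B are collinear ∩ CB ⟂ DE]
2. B_y = 473/113  [D, E, B are collinear ∩ CB ⟂ DE]
   → B = (-428/113, 473/113)

B = (-428/113, 473/113)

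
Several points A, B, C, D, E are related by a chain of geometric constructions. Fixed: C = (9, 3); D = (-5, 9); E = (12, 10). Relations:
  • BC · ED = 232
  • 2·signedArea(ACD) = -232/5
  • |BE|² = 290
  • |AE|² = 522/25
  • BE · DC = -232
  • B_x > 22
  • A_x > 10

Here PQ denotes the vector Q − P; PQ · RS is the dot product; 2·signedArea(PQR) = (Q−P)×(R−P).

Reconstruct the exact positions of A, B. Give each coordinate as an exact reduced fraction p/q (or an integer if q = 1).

1. A_x = 51/5  [line -6·x + -14·y + 712/5 = 0 ∩ |AE|² = 522/25]
2. A_y = 29/5  [line -6·x + -14·y + 712/5 = 0 ∩ |AE|² = 522/25]
   → A = (51/5, 29/5)
3. B_x = 23  [BE · DC = -232 ∩ BC · ED = 232]
4. B_y = -3  [BE · DC = -232 ∩ BC · ED = 232]
   → B = (23, -3)

A = (51/5, 29/5)
B = (23, -3)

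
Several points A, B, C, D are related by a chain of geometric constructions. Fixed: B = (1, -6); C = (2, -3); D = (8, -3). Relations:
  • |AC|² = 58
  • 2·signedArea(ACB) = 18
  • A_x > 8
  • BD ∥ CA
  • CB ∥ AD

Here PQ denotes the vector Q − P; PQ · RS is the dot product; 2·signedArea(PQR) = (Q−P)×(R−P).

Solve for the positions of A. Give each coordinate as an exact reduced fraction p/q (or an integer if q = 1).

A = (9, 0)

1. A_x = 9  [CB ∥ AD ∩ BD ∥ CA]
2. A_y = 0  [CB ∥ AD ∩ BD ∥ CA]
   → A = (9, 0)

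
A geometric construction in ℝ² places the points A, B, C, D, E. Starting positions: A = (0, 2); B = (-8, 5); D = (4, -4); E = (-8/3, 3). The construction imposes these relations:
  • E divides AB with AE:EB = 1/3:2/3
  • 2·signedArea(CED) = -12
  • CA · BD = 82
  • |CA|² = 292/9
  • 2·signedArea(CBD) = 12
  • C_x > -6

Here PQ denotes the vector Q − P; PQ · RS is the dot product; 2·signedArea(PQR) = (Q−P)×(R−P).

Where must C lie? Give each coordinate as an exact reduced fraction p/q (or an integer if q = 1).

1. C_x = -16/3  [2·signedArea(CBD) = 12 ∩ 2·signedArea(CED) = -12]
2. C_y = 4  [2·signedArea(CBD) = 12 ∩ 2·signedArea(CED) = -12]
   → C = (-16/3, 4)

C = (-16/3, 4)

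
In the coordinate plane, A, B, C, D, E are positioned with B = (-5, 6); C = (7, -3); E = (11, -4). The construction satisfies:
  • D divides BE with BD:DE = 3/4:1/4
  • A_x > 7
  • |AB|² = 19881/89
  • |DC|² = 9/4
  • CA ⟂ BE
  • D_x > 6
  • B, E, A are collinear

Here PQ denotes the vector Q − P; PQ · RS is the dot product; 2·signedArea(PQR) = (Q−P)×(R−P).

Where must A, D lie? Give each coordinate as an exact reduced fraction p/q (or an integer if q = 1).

1. A_x = 683/89  [B, E, A are collinear ∩ CA ⟂ BE]
2. A_y = -171/89  [B, E, A are collinear ∩ CA ⟂ BE]
   → A = (683/89, -171/89)
3. D_x = 7  [D divides BE with BD:DE = 3/4:1/4]
4. D_y = -3/2  [D divides BE with BD:DE = 3/4:1/4]
   → D = (7, -3/2)

A = (683/89, -171/89)
D = (7, -3/2)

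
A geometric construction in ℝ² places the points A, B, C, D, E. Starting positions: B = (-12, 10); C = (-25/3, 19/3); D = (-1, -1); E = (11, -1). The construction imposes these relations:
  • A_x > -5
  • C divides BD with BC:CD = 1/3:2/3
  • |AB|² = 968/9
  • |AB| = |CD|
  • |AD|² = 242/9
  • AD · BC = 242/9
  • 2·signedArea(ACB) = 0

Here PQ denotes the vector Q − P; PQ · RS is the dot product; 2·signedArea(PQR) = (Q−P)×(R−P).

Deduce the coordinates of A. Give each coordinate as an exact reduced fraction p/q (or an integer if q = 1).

A = (-14/3, 8/3)

1. A_x = -14/3  [2·signedArea(ACB) = 0 ∩ AD · BC = 242/9]
2. A_y = 8/3  [2·signedArea(ACB) = 0 ∩ AD · BC = 242/9]
   → A = (-14/3, 8/3)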